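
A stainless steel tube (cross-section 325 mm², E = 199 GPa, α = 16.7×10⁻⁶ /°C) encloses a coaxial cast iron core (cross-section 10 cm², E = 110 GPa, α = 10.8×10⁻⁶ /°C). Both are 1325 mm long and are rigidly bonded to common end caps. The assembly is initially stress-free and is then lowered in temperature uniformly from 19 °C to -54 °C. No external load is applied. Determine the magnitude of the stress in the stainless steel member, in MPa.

Equilibrium of a rigid end plate with no external load gives equal and opposite internal forces ±P in the two members. Since α_{stainless steel} > α_{cast iron}, cooling drives the stainless steel into tension and the cast iron into compression.
Compatibility of the two members (thermal + elastic change equal): (α₁ − α₂)ΔT = P·[1/(A₁E₁) + 1/(A₂E₂)].
|α₁ − α₂|·ΔT = 5.9×10⁻⁶ × 73 = 0.0004307.
1/(A₁E₁) + 1/(A₂E₂) = 1/(325×199×10³) + 1/(1000×110×10³) = 2.455×10⁻⁸ N⁻¹.
P = 0.0004307 / 2.455×10⁻⁸ = 17540 N = 17.54 kN.
σ_{stainless steel} = P/A₁ = 17540/325 = 53.97 MPa, tensile.

σ ≈ 54 MPa (tensile)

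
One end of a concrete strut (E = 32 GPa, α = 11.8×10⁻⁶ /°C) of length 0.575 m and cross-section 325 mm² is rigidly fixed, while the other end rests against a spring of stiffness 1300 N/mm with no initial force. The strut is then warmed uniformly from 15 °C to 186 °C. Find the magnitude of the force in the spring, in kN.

P ≈ 1.41 kN

If the spring were absent the strut would lengthen by αΔT L = 11.8×10⁻⁶ × 171 × 575 = 1.16 mm.
With a force P in the spring, the elastic change of the strut is PL/(AE) and that of the spring is P/k; compatibility requires their sum to equal δ_free.
P [ L/(AE) + 1/k ] = δ_free → P [ 575/(325×32×10³) + 1/(1300) ] = 1.16.
P = 1.16 / 0.0008245 = 1407 N.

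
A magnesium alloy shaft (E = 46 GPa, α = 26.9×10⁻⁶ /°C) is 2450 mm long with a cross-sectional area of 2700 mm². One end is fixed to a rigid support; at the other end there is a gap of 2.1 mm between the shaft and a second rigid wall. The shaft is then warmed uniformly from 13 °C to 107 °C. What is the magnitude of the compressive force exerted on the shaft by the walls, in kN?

Unrestrained expansion: δ_free = αΔT L = 26.9×10⁻⁶ × 94 × 2450 = 6.195 mm.
This exceeds the 2.1 mm gap, so the wall pushes back. The portion of expansion that must be recovered elastically is δ_free − gap = 6.195 − 2.1 = 4.095 mm.
Compatibility: PL/(AE) = 4.095 mm, so σ = P/A = E × (4.095/2450) = 76.89 MPa.
Force on the wall = σA = 76.89 × 2700 mm² = 207.6 kN.

P ≈ 208 kN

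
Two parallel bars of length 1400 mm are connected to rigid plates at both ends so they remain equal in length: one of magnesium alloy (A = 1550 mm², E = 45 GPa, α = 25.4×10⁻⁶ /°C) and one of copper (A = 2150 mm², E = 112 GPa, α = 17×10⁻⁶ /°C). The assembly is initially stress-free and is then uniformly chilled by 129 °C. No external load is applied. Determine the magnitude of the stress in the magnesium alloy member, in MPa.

σ ≈ 37.8 MPa (tensile)

Both members must finish at the same length. With the larger α, the magnesium alloy tends to over-contract; the plates restrain it, putting the magnesium alloy in tension and the copper in compression. With no external load the two internal forces are equal and opposite, magnitude P.
Setting the final lengths equal and cancelling L: (α₁ − α₂)ΔT = P/(A₁E₁) + P/(A₂E₂).
|α₁ − α₂|·ΔT = 8.4×10⁻⁶ × 129 = 0.001084.
1/(A₁E₁) + 1/(A₂E₂) = 1/(1550×45×10³) + 1/(2150×112×10³) = 1.849×10⁻⁸ N⁻¹.
P = 0.001084 / 1.849×10⁻⁸ = 58610 N = 58.61 kN.
σ_{magnesium alloy} = P/A₁ = 58610/1550 = 37.81 MPa, tensile.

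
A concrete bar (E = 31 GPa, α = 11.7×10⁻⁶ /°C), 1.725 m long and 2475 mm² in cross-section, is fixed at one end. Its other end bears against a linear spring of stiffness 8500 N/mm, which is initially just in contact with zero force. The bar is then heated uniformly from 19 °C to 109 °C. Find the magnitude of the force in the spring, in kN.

P ≈ 13 kN

If the spring were absent the bar would lengthen by αΔT L = 11.7×10⁻⁶ × 90 × 1725 = 1.816 mm.
With a force P in the spring, the elastic change of the bar is PL/(AE) and that of the spring is P/k; compatibility requires their sum to equal δ_free.
P [ L/(AE) + 1/k ] = δ_free → P [ 1725/(2475×31×10³) + 1/(8500) ] = 1.816.
P = 1.816 / 0.0001401 = 12960 N.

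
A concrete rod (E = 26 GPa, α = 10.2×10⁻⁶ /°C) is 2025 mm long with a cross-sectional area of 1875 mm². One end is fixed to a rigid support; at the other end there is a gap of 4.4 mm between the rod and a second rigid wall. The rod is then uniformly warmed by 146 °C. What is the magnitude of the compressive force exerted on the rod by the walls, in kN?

P ≈ 0 kN

Free thermal elongation = αΔT L = 10.2×10⁻⁶ × 146 × 2025 = 3.016 mm.
This is smaller than the 4.4 mm clearance, so the rod expands freely without reaching the stop — the stress is zero.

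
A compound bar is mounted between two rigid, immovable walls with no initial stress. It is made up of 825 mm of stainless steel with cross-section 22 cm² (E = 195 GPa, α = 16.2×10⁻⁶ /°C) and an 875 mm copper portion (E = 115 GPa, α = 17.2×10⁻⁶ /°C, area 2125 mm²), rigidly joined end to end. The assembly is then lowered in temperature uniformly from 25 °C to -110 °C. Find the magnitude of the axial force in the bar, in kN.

P ≈ 697 kN (tensile)

With the walls removed the bar would change length by δ_free = Σ αᵢΔT Lᵢ = 16.2×10⁻⁶×135×825 + 17.2×10⁻⁶×135×875 = 3.836 mm.
The walls prevent any net length change, so an axial force P (same in every segment) develops. Compatibility: P · Σ Lᵢ/(AᵢEᵢ) = δ_free.
The series flexibility is Σ Lᵢ/(AᵢEᵢ) = 825/(2200×195×10³) + 875/(2125×115×10³) = 5.504×10⁻⁶ mm/N.
P = 3.836 / 5.504×10⁻⁶ = 697000 N = 697 kN, tensile.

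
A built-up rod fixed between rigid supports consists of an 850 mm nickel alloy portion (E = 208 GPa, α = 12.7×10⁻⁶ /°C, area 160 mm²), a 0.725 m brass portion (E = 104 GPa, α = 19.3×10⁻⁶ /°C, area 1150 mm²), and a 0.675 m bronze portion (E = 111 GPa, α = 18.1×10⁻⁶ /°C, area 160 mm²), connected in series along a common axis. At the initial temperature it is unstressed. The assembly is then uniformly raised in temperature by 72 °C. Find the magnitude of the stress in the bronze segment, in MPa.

σ ≈ 239 MPa (compressive)

If the supports were absent, the total length change would be Σ αᵢΔT Lᵢ = 12.7×10⁻⁶×72×850 + 19.3×10⁻⁶×72×725 + 18.1×10⁻⁶×72×675 = 2.664 mm.
Since the ends are fixed, an axial force P builds up, equal in every segment, with P · Σ Lᵢ/(AᵢEᵢ) = δ_free.
Σ Lᵢ/(AᵢEᵢ) = 850/(160×208×10³) + 725/(1150×104×10³) + 675/(160×111×10³) = 6.961×10⁻⁵ mm/N.
P = 2.664 / 6.961×10⁻⁵ = 38280 N = 38.28 kN, compressive.
σ_{bronze} = P / A = 38280 / 160 = 239.2 MPa.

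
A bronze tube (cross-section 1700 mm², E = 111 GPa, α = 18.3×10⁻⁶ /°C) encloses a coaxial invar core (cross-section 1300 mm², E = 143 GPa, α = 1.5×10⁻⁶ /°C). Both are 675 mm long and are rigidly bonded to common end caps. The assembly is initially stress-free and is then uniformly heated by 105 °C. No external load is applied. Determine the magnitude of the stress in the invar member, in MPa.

σ ≈ 127 MPa (tensile)

Equilibrium of a rigid end plate with no external load gives equal and opposite internal forces ±P in the two members. Since α_{bronze} > α_{invar}, heating drives the bronze into compression and the invar into tension.
Equating the net (thermal + elastic) strains gives |α₁ − α₂|·ΔT = P·[1/(A₁E₁) + 1/(A₂E₂)].
|α₁ − α₂|·ΔT = 16.8×10⁻⁶ × 105 = 0.001764.
1/(A₁E₁) + 1/(A₂E₂) = 1/(1700×111×10³) + 1/(1300×143×10³) = 1.068×10⁻⁸ N⁻¹.
P = 0.001764 / 1.068×10⁻⁸ = 165200 N = 165.2 kN.
σ_{invar} = P/A₂ = 165200/1300 = 127.1 MPa, tensile.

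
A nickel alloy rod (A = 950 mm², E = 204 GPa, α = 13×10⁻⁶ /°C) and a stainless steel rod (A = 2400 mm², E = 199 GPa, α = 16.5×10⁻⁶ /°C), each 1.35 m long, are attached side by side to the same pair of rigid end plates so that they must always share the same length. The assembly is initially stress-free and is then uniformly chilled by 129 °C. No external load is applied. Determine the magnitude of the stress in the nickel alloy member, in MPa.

σ ≈ 65.5 MPa (compressive)

The stainless steel has the larger α, so on cooling it would change length more than the nickel alloy if both were free. The rigid plates force a common final length, so the stainless steel is put into tension and the nickel alloy into compression, with equal and opposite forces P (no external load).
Equating the net (thermal + elastic) strains gives |α₁ − α₂|·ΔT = P·[1/(A₁E₁) + 1/(A₂E₂)].
|α₁ − α₂|·ΔT = 3.5×10⁻⁶ × 129 = 0.0004515.
1/(A₁E₁) + 1/(A₂E₂) = 1/(950×204×10³) + 1/(2400×199×10³) = 7.254×10⁻⁹ N⁻¹.
So P = 0.0004515 / 7.254×10⁻⁹ = 62.24 kN.
σ_{nickel alloy} = P/A₁ = 62240/950 = 65.52 MPa, compressive.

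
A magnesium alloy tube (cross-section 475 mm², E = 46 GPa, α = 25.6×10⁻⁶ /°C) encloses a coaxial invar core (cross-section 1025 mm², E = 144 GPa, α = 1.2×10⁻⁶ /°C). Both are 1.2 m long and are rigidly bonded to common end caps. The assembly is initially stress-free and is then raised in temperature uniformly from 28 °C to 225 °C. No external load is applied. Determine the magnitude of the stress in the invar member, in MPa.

σ ≈ 89.3 MPa (tensile)

Equilibrium of a rigid end plate with no external load gives equal and opposite internal forces ±P in the two members. Since α_{magnesium alloy} > α_{invar}, heating drives the magnesium alloy into compression and the invar into tension.
Setting the final lengths equal and cancelling L: (α₁ − α₂)ΔT = P/(A₁E₁) + P/(A₂E₂).
|α₁ − α₂|·ΔT = 24.4×10⁻⁶ × 197 = 0.004807.
1/(A₁E₁) + 1/(A₂E₂) = 1/(475×46×10³) + 1/(1025×144×10³) = 5.254×10⁻⁸ N⁻¹.
So P = 0.004807 / 5.254×10⁻⁸ = 91.49 kN.
σ_{invar} = P/A₂ = 91490/1025 = 89.25 MPa, tensile.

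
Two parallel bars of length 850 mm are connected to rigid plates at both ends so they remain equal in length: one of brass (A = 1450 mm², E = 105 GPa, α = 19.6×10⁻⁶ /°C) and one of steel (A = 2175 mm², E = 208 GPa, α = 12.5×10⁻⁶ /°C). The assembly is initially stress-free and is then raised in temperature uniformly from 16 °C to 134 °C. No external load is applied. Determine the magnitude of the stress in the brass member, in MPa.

σ ≈ 65.8 MPa (compressive)

Equilibrium of a rigid end plate with no external load gives equal and opposite internal forces ±P in the two members. Since α_{brass} > α_{steel}, heating drives the brass into compression and the steel into tension.
Compatibility of the two members (thermal + elastic change equal): (α₁ − α₂)ΔT = P·[1/(A₁E₁) + 1/(A₂E₂)].
|α₁ − α₂|·ΔT = 7.1×10⁻⁶ × 118 = 0.0008378.
1/(A₁E₁) + 1/(A₂E₂) = 1/(1450×105×10³) + 1/(2175×208×10³) = 8.779×10⁻⁹ N⁻¹.
So P = 0.0008378 / 8.779×10⁻⁹ = 95.44 kN.
σ_{brass} = P/A₁ = 95440/1450 = 65.82 MPa, compressive.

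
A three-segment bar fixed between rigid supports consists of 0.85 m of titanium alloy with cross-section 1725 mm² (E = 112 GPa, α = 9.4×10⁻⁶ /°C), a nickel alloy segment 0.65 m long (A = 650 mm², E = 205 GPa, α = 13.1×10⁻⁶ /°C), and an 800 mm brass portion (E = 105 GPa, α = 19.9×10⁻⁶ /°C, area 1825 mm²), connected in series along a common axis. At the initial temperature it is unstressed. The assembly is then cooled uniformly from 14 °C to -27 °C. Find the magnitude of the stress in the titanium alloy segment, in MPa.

σ ≈ 57.3 MPa (tensile)

With the walls removed the bar would change length by δ_free = Σ αᵢΔT Lᵢ = 9.4×10⁻⁶×41×850 + 13.1×10⁻⁶×41×650 + 19.9×10⁻⁶×41×800 = 1.329 mm.
Since the ends are fixed, an axial force P builds up, equal in every segment, with P · Σ Lᵢ/(AᵢEᵢ) = δ_free.
Σ Lᵢ/(AᵢEᵢ) = 850/(1725×112×10³) + 650/(650×205×10³) + 800/(1825×105×10³) = 1.345×10⁻⁵ mm/N.
Hence P = δ_free / Σ(L/AE) = 1.329/1.345×10⁻⁵ = 98.82 kN (tensile).
σ_{titanium alloy} = P / A = 98820 / 1725 = 57.29 MPa.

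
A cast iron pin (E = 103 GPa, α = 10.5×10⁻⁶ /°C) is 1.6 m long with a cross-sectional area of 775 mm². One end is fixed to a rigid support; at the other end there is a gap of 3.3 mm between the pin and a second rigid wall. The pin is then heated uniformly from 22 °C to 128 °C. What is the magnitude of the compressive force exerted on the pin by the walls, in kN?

P ≈ 0 kN

Free thermal elongation = αΔT L = 10.5×10⁻⁶ × 106 × 1600 = 1.781 mm.
Since δ_free = 1.78 mm is less than the 3.3 mm gap, the pin never touches the wall. No axial force develops.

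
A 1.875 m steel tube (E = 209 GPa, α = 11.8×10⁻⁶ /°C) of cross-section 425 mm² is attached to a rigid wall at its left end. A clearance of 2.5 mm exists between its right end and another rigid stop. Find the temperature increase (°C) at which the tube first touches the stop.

The gap closes when αΔT L = 2.5 mm, since the tube is still unstressed at that instant.
So ΔT = g/(αL) = 2.5/(11.8×10⁻⁶ × 1875) = 113 °C.

ΔT ≈ 113 °C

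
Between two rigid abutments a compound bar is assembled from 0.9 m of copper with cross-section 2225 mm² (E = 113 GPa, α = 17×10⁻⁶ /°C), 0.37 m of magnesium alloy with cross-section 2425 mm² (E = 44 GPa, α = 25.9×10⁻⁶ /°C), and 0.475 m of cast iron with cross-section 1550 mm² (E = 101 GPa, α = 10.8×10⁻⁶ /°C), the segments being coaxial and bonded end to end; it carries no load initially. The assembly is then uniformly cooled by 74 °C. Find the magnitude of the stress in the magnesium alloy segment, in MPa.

σ ≈ 90.8 MPa (tensile)

Free thermal contraction of the whole bar: Σ αᵢΔT Lᵢ = 17×10⁻⁶×74×900 + 25.9×10⁻⁶×74×370 + 10.8×10⁻⁶×74×475 = 2.221 mm.
The rigid supports impose zero overall length change; the single axial force P common to all segments must satisfy P Σ Lᵢ/(AᵢEᵢ) = δ_free.
Σ Lᵢ/(AᵢEᵢ) = 900/(2225×113×10³) + 370/(2425×44×10³) + 475/(1550×101×10³) = 1.008×10⁻⁵ mm/N.
So P = 2.221 / 1.008×10⁻⁵ = 220.3 kN, tensile.
σ_{magnesium alloy} = P / A = 220300 / 2425 = 90.85 MPa.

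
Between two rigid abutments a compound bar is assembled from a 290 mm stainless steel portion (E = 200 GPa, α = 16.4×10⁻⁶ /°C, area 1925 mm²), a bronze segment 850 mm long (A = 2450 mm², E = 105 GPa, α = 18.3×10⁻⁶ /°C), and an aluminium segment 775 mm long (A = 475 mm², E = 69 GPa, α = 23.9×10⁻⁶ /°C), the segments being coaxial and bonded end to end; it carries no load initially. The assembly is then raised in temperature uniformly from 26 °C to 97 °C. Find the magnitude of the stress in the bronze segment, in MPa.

Free thermal expansion of the whole bar: Σ αᵢΔT Lᵢ = 16.4×10⁻⁶×71×290 + 18.3×10⁻⁶×71×850 + 23.9×10⁻⁶×71×775 = 2.757 mm.
The walls prevent any net length change, so an axial force P (same in every segment) develops. Compatibility: P · Σ Lᵢ/(AᵢEᵢ) = δ_free.
The series flexibility is Σ Lᵢ/(AᵢEᵢ) = 290/(1925×200×10³) + 850/(2450×105×10³) + 775/(475×69×10³) = 2.77×10⁻⁵ mm/N.
P = 2.757 / 2.77×10⁻⁵ = 99520 N = 99.52 kN, compressive.
σ_{bronze} = P / A = 99520 / 2450 = 40.62 MPa.

σ ≈ 40.6 MPa (compressive)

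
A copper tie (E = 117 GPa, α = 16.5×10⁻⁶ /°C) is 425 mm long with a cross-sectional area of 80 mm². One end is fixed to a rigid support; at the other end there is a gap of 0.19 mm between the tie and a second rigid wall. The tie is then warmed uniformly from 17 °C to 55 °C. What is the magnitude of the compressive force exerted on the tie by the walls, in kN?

P ≈ 1.68 kN

Free thermal elongation = αΔT L = 16.5×10⁻⁶ × 38 × 425 = 0.2665 mm.
This exceeds the 0.19 mm gap, so the wall pushes back. The portion of expansion that must be recovered elastically is δ_free − gap = 0.2665 − 0.19 = 0.07647 mm.
So σ = E(δ_free − g)/L = 117×10³ × 0.07647/425 = 21.05 MPa.
Force on the wall = σA = 21.05 × 80 mm² = 1.684 kN.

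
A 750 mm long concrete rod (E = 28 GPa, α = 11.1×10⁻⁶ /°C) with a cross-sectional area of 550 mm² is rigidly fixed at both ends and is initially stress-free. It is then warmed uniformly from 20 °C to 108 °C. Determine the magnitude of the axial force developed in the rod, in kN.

Full restraint means ε = 0, so the stress is σ = EαΔT = 28×10³ × 11.1×10⁻⁶ × 88 = 27.35 MPa.
Axial force P = σA = 27.35 × 550 = 15040 N = 15.04 kN, compressive.

P ≈ 15 kN (compressive)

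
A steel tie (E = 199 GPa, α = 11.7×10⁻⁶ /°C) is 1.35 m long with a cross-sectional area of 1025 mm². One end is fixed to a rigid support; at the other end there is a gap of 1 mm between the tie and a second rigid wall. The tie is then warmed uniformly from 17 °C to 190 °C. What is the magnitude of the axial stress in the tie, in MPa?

If the wall were absent the tie would grow by αΔT L = 11.7×10⁻⁶ × 173 × 1350 = 2.733 mm.
The gap closes (δ_free > 1 mm) and the wall then resists a further 2.733 − 1 = 1.733 mm of expansion.
Compatibility: PL/(AE) = 1.733 mm, so σ = P/A = E × (1.733/1350) = 255.4 MPa.

σ ≈ 255 MPa (compressive)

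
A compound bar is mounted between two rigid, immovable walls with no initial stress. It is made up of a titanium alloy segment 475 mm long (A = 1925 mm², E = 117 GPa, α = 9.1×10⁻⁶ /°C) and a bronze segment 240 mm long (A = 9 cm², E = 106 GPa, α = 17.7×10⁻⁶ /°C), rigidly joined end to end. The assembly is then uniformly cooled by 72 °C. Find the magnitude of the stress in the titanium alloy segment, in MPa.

σ ≈ 69.3 MPa (tensile)

Free thermal contraction of the whole bar: Σ αᵢΔT Lᵢ = 9.1×10⁻⁶×72×475 + 17.7×10⁻⁶×72×240 = 0.6171 mm.
The walls prevent any net length change, so an axial force P (same in every segment) develops. Compatibility: P · Σ Lᵢ/(AᵢEᵢ) = δ_free.
Σ Lᵢ/(AᵢEᵢ) = 475/(1925×117×10³) + 240/(900×106×10³) = 4.625×10⁻⁶ mm/N.
Hence P = δ_free / Σ(L/AE) = 0.6171/4.625×10⁻⁶ = 133.4 kN (tensile).
σ_{titanium alloy} = P / A = 133400 / 1925 = 69.31 MPa.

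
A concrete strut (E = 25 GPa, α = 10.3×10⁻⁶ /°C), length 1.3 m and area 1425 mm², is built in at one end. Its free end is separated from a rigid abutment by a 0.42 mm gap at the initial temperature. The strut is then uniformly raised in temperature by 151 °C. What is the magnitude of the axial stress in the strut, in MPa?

σ ≈ 30.8 MPa (compressive)

If the wall were absent the strut would grow by αΔT L = 10.3×10⁻⁶ × 151 × 1300 = 2.022 mm.
This exceeds the 0.42 mm gap, so the wall pushes back. The portion of expansion that must be recovered elastically is δ_free − gap = 2.022 − 0.42 = 1.602 mm.
So σ = E(δ_free − g)/L = 25×10³ × 1.602/1300 = 30.81 MPa.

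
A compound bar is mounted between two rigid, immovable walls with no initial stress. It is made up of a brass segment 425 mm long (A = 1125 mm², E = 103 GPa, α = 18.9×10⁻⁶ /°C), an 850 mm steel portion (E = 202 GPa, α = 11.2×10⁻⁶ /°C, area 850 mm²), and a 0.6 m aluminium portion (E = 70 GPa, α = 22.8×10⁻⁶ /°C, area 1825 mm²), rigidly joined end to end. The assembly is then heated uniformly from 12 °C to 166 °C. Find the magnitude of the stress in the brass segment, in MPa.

With the walls removed the bar would change length by δ_free = Σ αᵢΔT Lᵢ = 18.9×10⁻⁶×154×425 + 11.2×10⁻⁶×154×850 + 22.8×10⁻⁶×154×600 = 4.81 mm.
The rigid supports impose zero overall length change; the single axial force P common to all segments must satisfy P Σ Lᵢ/(AᵢEᵢ) = δ_free.
Σ Lᵢ/(AᵢEᵢ) = 425/(1125×103×10³) + 850/(850×202×10³) + 600/(1825×70×10³) = 1.331×10⁻⁵ mm/N.
So P = 4.81 / 1.331×10⁻⁵ = 361.2 kN, compressive.
σ_{brass} = P / A = 361200 / 1125 = 321.1 MPa.

σ ≈ 321 MPa (compressive)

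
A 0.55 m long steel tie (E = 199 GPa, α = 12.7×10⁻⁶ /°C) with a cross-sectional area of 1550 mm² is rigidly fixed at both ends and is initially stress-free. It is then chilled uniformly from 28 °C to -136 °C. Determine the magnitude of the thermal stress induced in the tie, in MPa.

With length fixed, the mechanical strain must cancel the thermal strain αΔT = 12.7×10⁻⁶ × 164 = 2082.8×10⁻⁶.
σ = EαΔT = 199×10³ × 12.7×10⁻⁶ × 164 = 414.5 MPa (tensile; the tie is trying to contract).

σ ≈ 414 MPa (tensile)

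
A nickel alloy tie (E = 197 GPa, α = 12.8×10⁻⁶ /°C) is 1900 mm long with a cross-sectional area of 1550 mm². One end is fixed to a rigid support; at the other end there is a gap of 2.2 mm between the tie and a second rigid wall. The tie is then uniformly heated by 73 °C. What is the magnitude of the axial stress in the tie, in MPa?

σ ≈ 0 MPa

If the wall were absent the tie would grow by αΔT L = 12.8×10⁻⁶ × 73 × 1900 = 1.775 mm.
This is smaller than the 2.2 mm clearance, so the tie expands freely without reaching the stop — the stress is zero.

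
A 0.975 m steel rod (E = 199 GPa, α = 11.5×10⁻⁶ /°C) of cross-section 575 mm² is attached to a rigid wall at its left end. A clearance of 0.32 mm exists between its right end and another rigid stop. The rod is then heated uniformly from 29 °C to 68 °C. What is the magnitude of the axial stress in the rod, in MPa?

σ ≈ 23.9 MPa (compressive)

If the wall were absent the rod would grow by αΔT L = 11.5×10⁻⁶ × 39 × 975 = 0.4373 mm.
This exceeds the 0.32 mm gap, so the wall pushes back. The portion of expansion that must be recovered elastically is δ_free − gap = 0.4373 − 0.32 = 0.1173 mm.
Compatibility: PL/(AE) = 0.1173 mm, so σ = P/A = E × (0.1173/975) = 23.94 MPa.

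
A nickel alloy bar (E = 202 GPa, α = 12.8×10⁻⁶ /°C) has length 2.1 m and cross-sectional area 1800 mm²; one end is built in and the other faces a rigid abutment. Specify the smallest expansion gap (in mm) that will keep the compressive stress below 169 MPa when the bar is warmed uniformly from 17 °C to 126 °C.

g ≈ 1.17 mm

Free expansion if unrestrained: δ_free = αΔT L = 12.8×10⁻⁶ × 109 × 2100 = 2.93 mm.
At the allowable stress the elastic shortening the wall may impose is σL/E = 169 × 2100 / (202×10³) = 1.757 mm.
The gap must absorb the remainder: g_min = 2.93 − 1.757 = 1.173 mm.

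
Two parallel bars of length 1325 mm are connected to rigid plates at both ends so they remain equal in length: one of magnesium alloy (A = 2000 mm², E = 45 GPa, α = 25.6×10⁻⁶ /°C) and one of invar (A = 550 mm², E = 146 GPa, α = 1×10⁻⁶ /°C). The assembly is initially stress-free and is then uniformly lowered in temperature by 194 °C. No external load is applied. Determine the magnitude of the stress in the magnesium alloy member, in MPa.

Equilibrium of a rigid end plate with no external load gives equal and opposite internal forces ±P in the two members. Since α_{magnesium alloy} > α_{invar}, cooling drives the magnesium alloy into tension and the invar into compression.
Setting the final lengths equal and cancelling L: (α₁ − α₂)ΔT = P/(A₁E₁) + P/(A₂E₂).
|α₁ − α₂|·ΔT = 24.6×10⁻⁶ × 194 = 0.004772.
1/(A₁E₁) + 1/(A₂E₂) = 1/(2000×45×10³) + 1/(550×146×10³) = 2.356×10⁻⁸ N⁻¹.
So P = 0.004772 / 2.356×10⁻⁸ = 202.5 kN.
σ_{magnesium alloy} = P/A₁ = 202500/2000 = 101.3 MPa, tensile.

σ ≈ 101 MPa (tensile)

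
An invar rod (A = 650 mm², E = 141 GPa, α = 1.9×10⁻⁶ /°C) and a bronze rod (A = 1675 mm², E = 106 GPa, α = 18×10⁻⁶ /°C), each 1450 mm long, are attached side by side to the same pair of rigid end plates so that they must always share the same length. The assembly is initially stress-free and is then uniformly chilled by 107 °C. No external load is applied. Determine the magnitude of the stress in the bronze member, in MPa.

σ ≈ 62.2 MPa (tensile)

Equilibrium of a rigid end plate with no external load gives equal and opposite internal forces ±P in the two members. Since α_{bronze} > α_{invar}, cooling drives the bronze into tension and the invar into compression.
Setting the final lengths equal and cancelling L: (α₁ − α₂)ΔT = P/(A₁E₁) + P/(A₂E₂).
|α₁ − α₂|·ΔT = 16.1×10⁻⁶ × 107 = 0.001723.
1/(A₁E₁) + 1/(A₂E₂) = 1/(650×141×10³) + 1/(1675×106×10³) = 1.654×10⁻⁸ N⁻¹.
P = 0.001723 / 1.654×10⁻⁸ = 104100 N = 104.1 kN.
σ_{bronze} = P/A₂ = 104100/1675 = 62.17 MPa, tensile.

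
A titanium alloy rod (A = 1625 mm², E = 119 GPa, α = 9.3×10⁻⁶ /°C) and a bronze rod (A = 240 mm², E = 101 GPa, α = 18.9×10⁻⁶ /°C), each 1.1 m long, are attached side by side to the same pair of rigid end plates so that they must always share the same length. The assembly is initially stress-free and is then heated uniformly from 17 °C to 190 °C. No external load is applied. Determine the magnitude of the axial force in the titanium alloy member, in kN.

P ≈ 35.8 kN (tensile in the titanium alloy)

Equilibrium of a rigid end plate with no external load gives equal and opposite internal forces ±P in the two members. Since α_{bronze} > α_{titanium alloy}, heating drives the bronze into compression and the titanium alloy into tension.
Setting the final lengths equal and cancelling L: (α₁ − α₂)ΔT = P/(A₁E₁) + P/(A₂E₂).
|α₁ − α₂|·ΔT = 9.6×10⁻⁶ × 173 = 0.001661.
1/(A₁E₁) + 1/(A₂E₂) = 1/(1625×119×10³) + 1/(240×101×10³) = 4.643×10⁻⁸ N⁻¹.
P = 0.001661 / 4.643×10⁻⁸ = 35770 N = 35.77 kN.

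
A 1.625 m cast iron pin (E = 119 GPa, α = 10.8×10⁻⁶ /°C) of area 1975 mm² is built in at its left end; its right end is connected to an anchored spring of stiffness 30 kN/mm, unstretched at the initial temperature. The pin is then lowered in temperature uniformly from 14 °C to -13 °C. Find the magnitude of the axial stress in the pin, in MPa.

σ ≈ 5.96 MPa (tensile)

The unrestrained thermal change is αΔT L = 10.8×10⁻⁶ × 27 × 1625 = 0.4738 mm.
With a force P in the spring, the elastic change of the pin is PL/(AE) and that of the spring is P/k; compatibility requires their sum to equal δ_free.
So P = δ_free / [L/(AE) + 1/k] = 0.4738 / [ 1625/(1975×119×10³) + 1/(30×10³) ].
P = 0.4738 / 4.025×10⁻⁵ = 11770 N.
σ = P/A = 11770/1975 = 5.961 MPa.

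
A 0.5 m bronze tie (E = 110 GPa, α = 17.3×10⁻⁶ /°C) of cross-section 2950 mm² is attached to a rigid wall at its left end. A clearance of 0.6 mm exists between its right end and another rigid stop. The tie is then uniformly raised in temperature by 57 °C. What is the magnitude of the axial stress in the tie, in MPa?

σ ≈ 0 MPa

If the wall were absent the tie would grow by αΔT L = 17.3×10⁻⁶ × 57 × 500 = 0.493 mm.
This is smaller than the 0.6 mm clearance, so the tie expands freely without reaching the stop — the stress is zero.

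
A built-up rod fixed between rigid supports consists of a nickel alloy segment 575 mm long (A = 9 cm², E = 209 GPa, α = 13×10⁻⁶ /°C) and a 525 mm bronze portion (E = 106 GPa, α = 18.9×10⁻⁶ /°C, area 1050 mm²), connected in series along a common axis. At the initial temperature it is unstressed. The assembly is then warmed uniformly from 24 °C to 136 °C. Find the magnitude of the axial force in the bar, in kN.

P ≈ 251 kN (compressive)

With the walls removed the bar would change length by δ_free = Σ αᵢΔT Lᵢ = 13×10⁻⁶×112×575 + 18.9×10⁻⁶×112×525 = 1.949 mm.
The walls prevent any net length change, so an axial force P (same in every segment) develops. Compatibility: P · Σ Lᵢ/(AᵢEᵢ) = δ_free.
The series flexibility is Σ Lᵢ/(AᵢEᵢ) = 575/(900×209×10³) + 525/(1050×106×10³) = 7.774×10⁻⁶ mm/N.
So P = 1.949 / 7.774×10⁻⁶ = 250.7 kN, compressive.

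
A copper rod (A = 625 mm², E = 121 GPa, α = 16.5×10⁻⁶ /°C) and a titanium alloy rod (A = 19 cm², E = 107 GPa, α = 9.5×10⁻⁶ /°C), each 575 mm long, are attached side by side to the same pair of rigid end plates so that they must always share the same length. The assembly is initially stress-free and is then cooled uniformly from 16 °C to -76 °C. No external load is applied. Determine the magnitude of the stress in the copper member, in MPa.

The copper has the larger α, so on cooling it would change length more than the titanium alloy if both were free. The rigid plates force a common final length, so the copper is put into tension and the titanium alloy into compression, with equal and opposite forces P (no external load).
Compatibility of the two members (thermal + elastic change equal): (α₁ − α₂)ΔT = P·[1/(A₁E₁) + 1/(A₂E₂)].
|α₁ − α₂|·ΔT = 7×10⁻⁶ × 92 = 0.000644.
1/(A₁E₁) + 1/(A₂E₂) = 1/(625×121×10³) + 1/(1900×107×10³) = 1.814×10⁻⁸ N⁻¹.
So P = 0.000644 / 1.814×10⁻⁸ = 35.5 kN.
σ_{copper} = P/A₁ = 35500/625 = 56.8 MPa, tensile.

σ ≈ 56.8 MPa (tensile)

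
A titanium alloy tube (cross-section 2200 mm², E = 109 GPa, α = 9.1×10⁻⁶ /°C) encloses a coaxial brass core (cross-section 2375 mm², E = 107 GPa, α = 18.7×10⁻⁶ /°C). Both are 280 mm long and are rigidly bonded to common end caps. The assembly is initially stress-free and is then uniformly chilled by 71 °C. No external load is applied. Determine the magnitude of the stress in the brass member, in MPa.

Both members must finish at the same length. With the larger α, the brass tends to over-contract; the plates restrain it, putting the brass in tension and the titanium alloy in compression. With no external load the two internal forces are equal and opposite, magnitude P.
Setting the final lengths equal and cancelling L: (α₁ − α₂)ΔT = P/(A₁E₁) + P/(A₂E₂).
|α₁ − α₂|·ΔT = 9.6×10⁻⁶ × 71 = 0.0006816.
1/(A₁E₁) + 1/(A₂E₂) = 1/(2200×109×10³) + 1/(2375×107×10³) = 8.105×10⁻⁹ N⁻¹.
P = 0.0006816 / 8.105×10⁻⁹ = 84090 N = 84.09 kN.
σ_{brass} = P/A₂ = 84090/2375 = 35.41 MPa, tensile.

σ ≈ 35.4 MPa (tensile)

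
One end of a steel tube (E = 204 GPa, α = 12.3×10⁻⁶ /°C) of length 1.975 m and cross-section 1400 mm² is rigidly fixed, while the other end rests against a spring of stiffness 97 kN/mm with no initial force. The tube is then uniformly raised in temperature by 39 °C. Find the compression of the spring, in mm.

δ ≈ 0.567 mm

Free thermal expansion: δ_free = αΔT L = 12.3×10⁻⁶ × 39 × 1975 = 0.9474 mm.
Let P be the compressive force at the spring. The tube shortens elastically by PL/(AE) and the spring compresses by P/k; together these equal δ_free.
P [ L/(AE) + 1/k ] = δ_free → P [ 1975/(1400×204×10³) + 1/(97×10³) ] = 0.9474.
P = 0.9474 / 1.722×10⁻⁵ = 55000 N.
Spring compression = P/k = 55000/(97×10³) = 0.567 mm.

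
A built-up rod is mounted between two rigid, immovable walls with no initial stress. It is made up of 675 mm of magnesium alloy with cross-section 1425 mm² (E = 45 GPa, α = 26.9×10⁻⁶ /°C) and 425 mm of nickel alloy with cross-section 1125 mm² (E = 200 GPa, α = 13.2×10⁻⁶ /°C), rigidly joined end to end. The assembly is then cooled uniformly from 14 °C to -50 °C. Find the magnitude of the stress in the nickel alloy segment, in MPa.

σ ≈ 109 MPa (tensile)

Free thermal contraction of the whole bar: Σ αᵢΔT Lᵢ = 26.9×10⁻⁶×64×675 + 13.2×10⁻⁶×64×425 = 1.521 mm.
The walls prevent any net length change, so an axial force P (same in every segment) develops. Compatibility: P · Σ Lᵢ/(AᵢEᵢ) = δ_free.
Σ Lᵢ/(AᵢEᵢ) = 675/(1425×45×10³) + 425/(1125×200×10³) = 1.242×10⁻⁵ mm/N.
So P = 1.521 / 1.242×10⁻⁵ = 122.5 kN, tensile.
σ_{nickel alloy} = P / A = 122500 / 1125 = 108.9 MPa.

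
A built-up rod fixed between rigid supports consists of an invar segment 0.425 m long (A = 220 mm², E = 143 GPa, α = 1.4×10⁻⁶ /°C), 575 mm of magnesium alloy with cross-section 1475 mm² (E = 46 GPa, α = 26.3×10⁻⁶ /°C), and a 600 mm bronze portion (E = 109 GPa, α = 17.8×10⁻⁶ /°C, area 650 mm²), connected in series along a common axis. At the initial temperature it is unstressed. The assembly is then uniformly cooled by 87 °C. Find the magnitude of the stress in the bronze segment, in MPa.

σ ≈ 116 MPa (tensile)

If the supports were absent, the total length change would be Σ αᵢΔT Lᵢ = 1.4×10⁻⁶×87×425 + 26.3×10⁻⁶×87×575 + 17.8×10⁻⁶×87×600 = 2.297 mm.
The walls prevent any net length change, so an axial force P (same in every segment) develops. Compatibility: P · Σ Lᵢ/(AᵢEᵢ) = δ_free.
Σ Lᵢ/(AᵢEᵢ) = 425/(220×143×10³) + 575/(1475×46×10³) + 600/(650×109×10³) = 3.045×10⁻⁵ mm/N.
So P = 2.297 / 3.045×10⁻⁵ = 75.42 kN, tensile.
σ_{bronze} = P / A = 75420 / 650 = 116 MPa.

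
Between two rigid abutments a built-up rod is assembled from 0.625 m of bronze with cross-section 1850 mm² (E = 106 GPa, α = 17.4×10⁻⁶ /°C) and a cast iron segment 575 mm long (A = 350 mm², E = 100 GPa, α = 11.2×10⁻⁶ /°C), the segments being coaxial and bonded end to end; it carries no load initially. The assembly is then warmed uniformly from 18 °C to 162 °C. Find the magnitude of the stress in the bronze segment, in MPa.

σ ≈ 68.7 MPa (compressive)

With the walls removed the bar would change length by δ_free = Σ αᵢΔT Lᵢ = 17.4×10⁻⁶×144×625 + 11.2×10⁻⁶×144×575 = 2.493 mm.
Since the ends are fixed, an axial force P builds up, equal in every segment, with P · Σ Lᵢ/(AᵢEᵢ) = δ_free.
The series flexibility is Σ Lᵢ/(AᵢEᵢ) = 625/(1850×106×10³) + 575/(350×100×10³) = 1.962×10⁻⁵ mm/N.
P = 2.493 / 1.962×10⁻⁵ = 127100 N = 127.1 kN, compressive.
σ_{bronze} = P / A = 127100 / 1850 = 68.71 MPa.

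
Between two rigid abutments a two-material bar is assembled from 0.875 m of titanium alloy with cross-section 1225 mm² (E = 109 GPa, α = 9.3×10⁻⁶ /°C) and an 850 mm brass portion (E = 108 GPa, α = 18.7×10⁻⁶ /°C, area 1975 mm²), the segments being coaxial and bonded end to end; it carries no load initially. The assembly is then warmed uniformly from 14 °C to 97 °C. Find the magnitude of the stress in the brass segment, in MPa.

If the supports were absent, the total length change would be Σ αᵢΔT Lᵢ = 9.3×10⁻⁶×83×875 + 18.7×10⁻⁶×83×850 = 1.995 mm.
Since the ends are fixed, an axial force P builds up, equal in every segment, with P · Σ Lᵢ/(AᵢEᵢ) = δ_free.
The series flexibility is Σ Lᵢ/(AᵢEᵢ) = 875/(1225×109×10³) + 850/(1975×108×10³) = 1.054×10⁻⁵ mm/N.
So P = 1.995 / 1.054×10⁻⁵ = 189.3 kN, compressive.
σ_{brass} = P / A = 189300 / 1975 = 95.84 MPa.

σ ≈ 95.8 MPa (compressive)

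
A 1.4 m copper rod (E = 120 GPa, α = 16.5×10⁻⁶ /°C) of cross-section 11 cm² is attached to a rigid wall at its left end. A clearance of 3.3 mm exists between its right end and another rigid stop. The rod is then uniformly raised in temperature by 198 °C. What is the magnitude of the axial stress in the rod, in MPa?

σ ≈ 109 MPa (compressive)

Free thermal elongation = αΔT L = 16.5×10⁻⁶ × 198 × 1400 = 4.574 mm.
The gap closes (δ_free > 3.3 mm) and the wall then resists a further 4.574 − 3.3 = 1.274 mm of expansion.
Compatibility: PL/(AE) = 1.274 mm, so σ = P/A = E × (1.274/1400) = 109.2 MPa.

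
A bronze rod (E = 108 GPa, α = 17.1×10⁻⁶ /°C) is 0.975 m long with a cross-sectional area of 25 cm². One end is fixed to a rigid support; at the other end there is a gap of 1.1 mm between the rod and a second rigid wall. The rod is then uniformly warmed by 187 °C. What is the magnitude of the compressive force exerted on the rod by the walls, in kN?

P ≈ 559 kN

Free thermal elongation = αΔT L = 17.1×10⁻⁶ × 187 × 975 = 3.118 mm.
After closing the 1.1 mm clearance, 3.118 − 1.1 = 2.018 mm of expansion remains to be suppressed by the wall.
Compatibility: PL/(AE) = 2.018 mm, so σ = P/A = E × (2.018/975) = 223.5 MPa.
Force on the wall = σA = 223.5 × 2500 mm² = 558.8 kN.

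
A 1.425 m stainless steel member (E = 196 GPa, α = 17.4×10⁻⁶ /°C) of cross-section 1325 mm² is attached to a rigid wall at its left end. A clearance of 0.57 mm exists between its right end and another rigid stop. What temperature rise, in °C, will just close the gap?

The gap closes when αΔT L = 0.57 mm, since the member is still unstressed at that instant.
So ΔT = g/(αL) = 0.57/(17.4×10⁻⁶ × 1425) = 22.99 °C.

ΔT ≈ 23 °C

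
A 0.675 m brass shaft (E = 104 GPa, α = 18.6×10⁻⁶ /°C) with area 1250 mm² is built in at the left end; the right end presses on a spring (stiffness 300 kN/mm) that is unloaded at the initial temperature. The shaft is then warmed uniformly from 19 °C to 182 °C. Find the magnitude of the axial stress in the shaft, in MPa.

If the spring were absent the shaft would lengthen by αΔT L = 18.6×10⁻⁶ × 163 × 675 = 2.046 mm.
With a force P in the spring, the elastic change of the shaft is PL/(AE) and that of the spring is P/k; compatibility requires their sum to equal δ_free.
P [ L/(AE) + 1/k ] = δ_free → P [ 675/(1250×104×10³) + 1/(300×10³) ] = 2.046.
P = 2.046 / 8.526×10⁻⁶ = 240000 N.
σ = P/A = 240000/1250 = 192 MPa.

σ ≈ 192 MPa (compressive)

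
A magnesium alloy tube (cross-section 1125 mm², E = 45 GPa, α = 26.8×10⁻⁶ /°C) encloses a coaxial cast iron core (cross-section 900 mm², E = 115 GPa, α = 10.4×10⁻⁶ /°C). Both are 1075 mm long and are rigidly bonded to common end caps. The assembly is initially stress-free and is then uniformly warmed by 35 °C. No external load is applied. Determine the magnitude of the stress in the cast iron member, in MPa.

The magnesium alloy has the larger α, so on heating it would change length more than the cast iron if both were free. The rigid plates force a common final length, so the magnesium alloy is put into compression and the cast iron into tension, with equal and opposite forces P (no external load).
Setting the final lengths equal and cancelling L: (α₁ − α₂)ΔT = P/(A₁E₁) + P/(A₂E₂).
|α₁ − α₂|·ΔT = 16.4×10⁻⁶ × 35 = 0.000574.
1/(A₁E₁) + 1/(A₂E₂) = 1/(1125×45×10³) + 1/(900×115×10³) = 2.941×10⁻⁸ N⁻¹.
So P = 0.000574 / 2.941×10⁻⁸ = 19.51 kN.
σ_{cast iron} = P/A₂ = 19510/900 = 21.68 MPa, tensile.

σ ≈ 21.7 MPa (tensile)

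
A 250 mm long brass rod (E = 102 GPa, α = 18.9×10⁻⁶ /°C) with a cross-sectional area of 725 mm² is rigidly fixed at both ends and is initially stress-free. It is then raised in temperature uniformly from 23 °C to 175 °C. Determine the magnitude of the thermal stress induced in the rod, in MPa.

With length fixed, the mechanical strain must cancel the thermal strain αΔT = 18.9×10⁻⁶ × 152 = 2872.8×10⁻⁶.
σ = EαΔT = 102×10³ × 18.9×10⁻⁶ × 152 = 293 MPa (compressive; the rod is trying to expand).

σ ≈ 293 MPa (compressive)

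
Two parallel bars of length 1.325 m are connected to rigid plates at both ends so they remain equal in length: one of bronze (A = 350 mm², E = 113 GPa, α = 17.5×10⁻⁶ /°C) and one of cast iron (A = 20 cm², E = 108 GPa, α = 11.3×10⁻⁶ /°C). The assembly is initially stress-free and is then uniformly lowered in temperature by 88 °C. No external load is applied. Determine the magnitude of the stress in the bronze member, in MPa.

The bronze has the larger α, so on cooling it would change length more than the cast iron if both were free. The rigid plates force a common final length, so the bronze is put into tension and the cast iron into compression, with equal and opposite forces P (no external load).
Setting the final lengths equal and cancelling L: (α₁ − α₂)ΔT = P/(A₁E₁) + P/(A₂E₂).
|α₁ − α₂|·ΔT = 6.2×10⁻⁶ × 88 = 0.0005456.
1/(A₁E₁) + 1/(A₂E₂) = 1/(350×113×10³) + 1/(2000×108×10³) = 2.991×10⁻⁸ N⁻¹.
P = 0.0005456 / 2.991×10⁻⁸ = 18240 N = 18.24 kN.
σ_{bronze} = P/A₁ = 18240/350 = 52.11 MPa, tensile.

σ ≈ 52.1 MPa (tensile)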